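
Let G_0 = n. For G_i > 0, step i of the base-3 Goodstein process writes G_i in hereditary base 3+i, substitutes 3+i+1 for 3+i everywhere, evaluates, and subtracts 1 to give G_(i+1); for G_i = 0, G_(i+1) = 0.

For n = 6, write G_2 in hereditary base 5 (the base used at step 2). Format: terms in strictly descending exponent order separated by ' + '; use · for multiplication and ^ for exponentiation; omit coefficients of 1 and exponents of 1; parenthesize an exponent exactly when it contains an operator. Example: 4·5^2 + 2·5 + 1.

i=0: 6 = 2·3 (b=3); 3→4: 2·4 = 8; 8−1 = 7
i=1: 7 = 4 + 3 (b=4); 4→5: 5 + 3 = 8; 8−1 = 7
i=2: 7 = 5 + 2 (b=5); 5→6: 6 + 2 = 8; 8−1 = 7

5 + 2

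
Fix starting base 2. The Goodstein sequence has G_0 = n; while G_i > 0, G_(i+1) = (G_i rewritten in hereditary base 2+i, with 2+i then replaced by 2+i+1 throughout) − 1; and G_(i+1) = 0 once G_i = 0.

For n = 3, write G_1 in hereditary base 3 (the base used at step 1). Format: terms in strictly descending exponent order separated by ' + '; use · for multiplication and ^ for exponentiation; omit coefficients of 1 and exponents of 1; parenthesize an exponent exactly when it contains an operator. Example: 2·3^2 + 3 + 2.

3

G_0 = 3. HB_2(3) = 2 + 1. Bump = 4. G_1 = 3.
G_1 = 3. HB_3(3) = 3. Bump = 4. G_2 = 3.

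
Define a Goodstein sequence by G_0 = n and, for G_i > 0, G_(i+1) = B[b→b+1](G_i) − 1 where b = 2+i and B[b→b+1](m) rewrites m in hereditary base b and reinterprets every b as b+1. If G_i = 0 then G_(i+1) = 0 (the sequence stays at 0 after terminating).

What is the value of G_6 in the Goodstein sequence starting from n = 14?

134404971

14 —HB2→ 2^(2 + 1) + 2^2 + 2 —bump→ 3^(3 + 1) + 3^3 + 3 = 111 —(−1)→ 110
110 —HB3→ 3^(3 + 1) + 3^3 + 2 —bump→ 4^(4 + 1) + 4^4 + 2 = 1282 —(−1)→ 1281
1281 —HB4→ 4^(4 + 1) + 4^4 + 1 —bump→ 5^(5 + 1) + 5^5 + 1 = 18751 —(−1)→ 18750
18750 —HB5→ 5^(5 + 1) + 5^5 —bump→ 6^(6 + 1) + 6^6 = 326592 —(−1)→ 326591
326591 —HB6→ 6^(6 + 1) + 5·6^5 + 5·6^4 + 5·6^3 + 5·6^2 + 5·6 + 5 —bump→ 7^(7 + 1) + 5·7^5 + 5·7^4 + 5·7^3 + 5·7^2 + 5·7 + 5 = 5862841 —(−1)→ 5862840
5862840 —HB7→ 7^(7 + 1) + 5·7^5 + 5·7^4 + 5·7^3 + 5·7^2 + 5·7 + 4 —bump→ 8^(8 + 1) + 5·8^5 + 5·8^4 + 5·8^3 + 5·8^2 + 5·8 + 4 = 134404972 —(−1)→ 134404971
134404971 —HB8→ 8^(8 + 1) + 5·8^5 + 5·8^4 + 5·8^3 + 5·8^2 + 5·8 + 3 —bump→ 9^(9 + 1) + 5·9^5 + 5·9^4 + 5·9^3 + 5·9^2 + 5·9 + 3 = 3487116549 —(−1)→ 3487116548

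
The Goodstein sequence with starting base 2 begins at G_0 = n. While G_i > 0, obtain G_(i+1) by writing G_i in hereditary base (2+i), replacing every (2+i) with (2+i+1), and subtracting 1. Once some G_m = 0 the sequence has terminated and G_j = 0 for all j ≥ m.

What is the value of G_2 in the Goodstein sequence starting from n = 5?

255

G_0=5  [base 2] 2^2 + 1  →[2↦3]→  3^3 + 1 = 28  −1 ⇒ G_1=27
G_1=27  [base 3] 3^3  →[3↦4]→  4^4 = 256  −1 ⇒ G_2=255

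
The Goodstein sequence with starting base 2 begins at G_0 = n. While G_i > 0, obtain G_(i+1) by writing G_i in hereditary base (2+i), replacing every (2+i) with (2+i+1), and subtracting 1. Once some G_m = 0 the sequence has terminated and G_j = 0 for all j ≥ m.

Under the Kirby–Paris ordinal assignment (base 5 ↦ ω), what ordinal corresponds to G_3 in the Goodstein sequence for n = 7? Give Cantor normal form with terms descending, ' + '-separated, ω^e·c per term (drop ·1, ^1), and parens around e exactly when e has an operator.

ω^ω + 2

step 0: 7 = 2^2 + 2 + 1; sub 3 for 2: 3^3 + 3 + 1; = 31; G_1 = 31−1 = 30
step 1: 30 = 3^3 + 3; sub 4 for 3: 4^4 + 4; = 260; G_2 = 260−1 = 259
step 2: 259 = 4^4 + 3; sub 5 for 4: 5^5 + 3; = 3128; G_3 = 3128−1 = 3127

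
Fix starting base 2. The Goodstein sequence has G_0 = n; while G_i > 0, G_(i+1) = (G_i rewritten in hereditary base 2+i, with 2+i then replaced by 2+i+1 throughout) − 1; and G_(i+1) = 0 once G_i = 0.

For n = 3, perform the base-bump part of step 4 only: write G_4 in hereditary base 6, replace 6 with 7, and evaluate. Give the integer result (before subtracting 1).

1

(0) 3|_2 = 2 + 1 ↦ 3 + 1|_3 = 4 ⇒ 3
(1) 3|_3 = 3 ↦ 4|_4 = 4 ⇒ 3
(2) 3|_4 = 3 ↦ 3|_5 = 3 ⇒ 2
(3) 2|_5 = 2 ↦ 2|_6 = 2 ⇒ 1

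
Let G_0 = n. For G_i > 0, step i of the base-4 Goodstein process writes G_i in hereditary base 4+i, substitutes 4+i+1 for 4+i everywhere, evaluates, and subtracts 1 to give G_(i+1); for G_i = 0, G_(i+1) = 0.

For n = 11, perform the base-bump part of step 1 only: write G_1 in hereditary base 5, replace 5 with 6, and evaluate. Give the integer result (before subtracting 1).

14

11 —HB4→ 2·4 + 3 —bump→ 2·5 + 3 = 13 —(−1)→ 12
12 —HB5→ 2·5 + 2 —bump→ 2·6 + 2 = 14 —(−1)→ 13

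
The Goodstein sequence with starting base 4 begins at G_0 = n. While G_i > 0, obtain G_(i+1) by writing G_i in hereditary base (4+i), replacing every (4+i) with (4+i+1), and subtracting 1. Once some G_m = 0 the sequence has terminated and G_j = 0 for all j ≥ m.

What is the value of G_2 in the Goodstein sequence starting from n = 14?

18

[0] 14 ≡ 3·4 + 2 (base 4). Lift 5: 17. −1: 16.
[1] 16 ≡ 3·5 + 1 (base 5). Lift 6: 19. −1: 18.
[2] 18 ≡ 3·6 (base 6). Lift 7: 21. −1: 20.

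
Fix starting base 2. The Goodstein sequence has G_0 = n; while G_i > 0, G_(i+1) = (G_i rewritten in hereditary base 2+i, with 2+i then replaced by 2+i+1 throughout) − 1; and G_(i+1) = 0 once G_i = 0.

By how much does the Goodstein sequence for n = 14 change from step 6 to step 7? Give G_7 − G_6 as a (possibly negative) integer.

step 0: 14 = 2^(2 + 1) + 2^2 + 2; sub 3 for 2: 3^(3 + 1) + 3^3 + 3; = 111; G_1 = 111−1 = 110
step 1: 110 = 3^(3 + 1) + 3^3 + 2; sub 4 for 3: 4^(4 + 1) + 4^4 + 2; = 1282; G_2 = 1282−1 = 1281
step 2: 1281 = 4^(4 + 1) + 4^4 + 1; sub 5 for 4: 5^(5 + 1) + 5^5 + 1; = 18751; G_3 = 18751−1 = 18750
step 3: 18750 = 5^(5 + 1) + 5^5; sub 6 for 5: 6^(6 + 1) + 6^6; = 326592; G_4 = 326592−1 = 326591
step 4: 326591 = 6^(6 + 1) + 5·6^5 + 5·6^4 + 5·6^3 + 5·6^2 + 5·6 + 5; sub 7 for 6: 7^(7 + 1) + 5·7^5 + 5·7^4 + 5·7^3 + 5·7^2 + 5·7 + 5; = 5862841; G_5 = 5862841−1 = 5862840
step 5: 5862840 = 7^(7 + 1) + 5·7^5 + 5·7^4 + 5·7^3 + 5·7^2 + 5·7 + 4; sub 8 for 7: 8^(8 + 1) + 5·8^5 + 5·8^4 + 5·8^3 + 5·8^2 + 5·8 + 4; = 134404972; G_6 = 134404972−1 = 134404971
step 6: 134404971 = 8^(8 + 1) + 5·8^5 + 5·8^4 + 5·8^3 + 5·8^2 + 5·8 + 3; sub 9 for 8: 9^(9 + 1) + 5·9^5 + 5·9^4 + 5·9^3 + 5·9^2 + 5·9 + 3; = 3487116549; G_7 = 3487116549−1 = 3487116548

3352711577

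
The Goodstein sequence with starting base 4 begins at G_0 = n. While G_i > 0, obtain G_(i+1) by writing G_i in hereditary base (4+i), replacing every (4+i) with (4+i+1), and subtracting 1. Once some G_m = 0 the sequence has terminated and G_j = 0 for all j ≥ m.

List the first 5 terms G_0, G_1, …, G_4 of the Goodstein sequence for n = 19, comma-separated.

19, 27, 37, 49, 63

G_0=19  [base 4] 4^2 + 3  →[4↦5]→  5^2 + 3 = 28  −1 ⇒ G_1=27
G_1=27  [base 5] 5^2 + 2  →[5↦6]→  6^2 + 2 = 38  −1 ⇒ G_2=37
G_2=37  [base 6] 6^2 + 1  →[6↦7]→  7^2 + 1 = 50  −1 ⇒ G_3=49
G_3=49  [base 7] 7^2  →[7↦8]→  8^2 = 64  −1 ⇒ G_4=63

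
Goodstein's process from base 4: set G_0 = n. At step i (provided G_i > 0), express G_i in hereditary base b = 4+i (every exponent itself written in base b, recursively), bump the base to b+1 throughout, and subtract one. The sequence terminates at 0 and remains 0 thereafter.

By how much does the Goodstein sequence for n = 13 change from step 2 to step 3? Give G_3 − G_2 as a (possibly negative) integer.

1

base 4: 13 = 3·4 + 1; at 5: 3·5 + 1 = 16; next = 15
base 5: 15 = 3·5; at 6: 3·6 = 18; next = 17
base 6: 17 = 2·6 + 5; at 7: 2·7 + 5 = 19; next = 18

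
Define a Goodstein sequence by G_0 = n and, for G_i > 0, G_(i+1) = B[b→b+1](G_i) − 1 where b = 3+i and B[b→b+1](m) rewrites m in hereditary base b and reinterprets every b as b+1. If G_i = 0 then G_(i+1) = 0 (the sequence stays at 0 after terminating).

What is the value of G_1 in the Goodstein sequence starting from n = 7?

(0) 7|_3 = 2·3 + 1 ↦ 2·4 + 1|_4 = 9 ⇒ 8
(1) 8|_4 = 2·4 ↦ 2·5|_5 = 10 ⇒ 9

8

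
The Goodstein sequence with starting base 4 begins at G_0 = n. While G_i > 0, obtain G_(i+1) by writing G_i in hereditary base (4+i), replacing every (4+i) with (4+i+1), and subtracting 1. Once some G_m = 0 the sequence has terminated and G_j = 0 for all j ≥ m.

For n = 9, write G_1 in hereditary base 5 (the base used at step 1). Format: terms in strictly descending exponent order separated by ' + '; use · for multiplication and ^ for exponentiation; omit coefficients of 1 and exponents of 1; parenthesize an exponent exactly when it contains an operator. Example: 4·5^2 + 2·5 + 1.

2·5

(0) 9|_4 = 2·4 + 1 ↦ 2·5 + 1|_5 = 11 ⇒ 10
(1) 10|_5 = 2·5 ↦ 2·6|_6 = 12 ⇒ 11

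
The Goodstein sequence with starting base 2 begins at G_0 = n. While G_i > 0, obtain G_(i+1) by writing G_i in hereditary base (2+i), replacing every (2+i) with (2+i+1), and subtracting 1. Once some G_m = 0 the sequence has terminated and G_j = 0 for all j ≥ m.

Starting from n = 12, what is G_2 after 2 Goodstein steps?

(0) 12|_2 = 2^(2 + 1) + 2^2 ↦ 3^(3 + 1) + 3^3|_3 = 108 ⇒ 107
(1) 107|_3 = 3^(3 + 1) + 2·3^2 + 2·3 + 2 ↦ 4^(4 + 1) + 2·4^2 + 2·4 + 2|_4 = 1066 ⇒ 1065

1065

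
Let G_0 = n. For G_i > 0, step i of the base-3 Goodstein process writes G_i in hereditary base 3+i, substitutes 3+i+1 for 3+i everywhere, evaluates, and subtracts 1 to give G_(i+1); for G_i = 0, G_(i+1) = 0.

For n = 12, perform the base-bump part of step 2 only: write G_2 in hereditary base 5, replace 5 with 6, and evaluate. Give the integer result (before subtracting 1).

38

G_0 = 12. HB_3(12) = 3^2 + 3. Bump = 20. G_1 = 19.
G_1 = 19. HB_4(19) = 4^2 + 3. Bump = 28. G_2 = 27.
G_2 = 27. HB_5(27) = 5^2 + 2. Bump = 38. G_3 = 37.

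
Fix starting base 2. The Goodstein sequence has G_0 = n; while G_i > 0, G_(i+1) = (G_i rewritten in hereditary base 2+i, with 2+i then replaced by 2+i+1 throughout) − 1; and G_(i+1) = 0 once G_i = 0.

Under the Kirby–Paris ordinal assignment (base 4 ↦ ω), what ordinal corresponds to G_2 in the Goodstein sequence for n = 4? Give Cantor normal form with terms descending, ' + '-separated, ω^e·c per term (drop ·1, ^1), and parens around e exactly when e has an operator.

ω^2·2 + ω·2 + 1

(0) 4|_2 = 2^2 ↦ 3^3|_3 = 27 ⇒ 26
(1) 26|_3 = 2·3^2 + 2·3 + 2 ↦ 2·4^2 + 2·4 + 2|_4 = 42 ⇒ 41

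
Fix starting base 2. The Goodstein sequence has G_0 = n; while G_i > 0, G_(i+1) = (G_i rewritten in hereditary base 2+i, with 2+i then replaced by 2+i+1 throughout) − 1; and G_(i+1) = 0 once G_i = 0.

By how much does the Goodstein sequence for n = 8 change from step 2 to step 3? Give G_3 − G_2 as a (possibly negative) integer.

5757

base 2: 8 = 2^(2 + 1); at 3: 3^(3 + 1) = 81; next = 80
base 3: 80 = 2·3^3 + 2·3^2 + 2·3 + 2; at 4: 2·4^4 + 2·4^2 + 2·4 + 2 = 554; next = 553
base 4: 553 = 2·4^4 + 2·4^2 + 2·4 + 1; at 5: 2·5^5 + 2·5^2 + 2·5 + 1 = 6311; next = 6310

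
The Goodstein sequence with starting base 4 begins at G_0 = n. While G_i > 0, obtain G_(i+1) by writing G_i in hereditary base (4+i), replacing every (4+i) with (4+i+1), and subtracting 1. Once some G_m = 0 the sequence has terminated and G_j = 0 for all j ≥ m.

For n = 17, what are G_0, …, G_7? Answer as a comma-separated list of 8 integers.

step 0: 17 = 4^2 + 1; sub 5 for 4: 5^2 + 1; = 26; G_1 = 26−1 = 25
step 1: 25 = 5^2; sub 6 for 5: 6^2; = 36; G_2 = 36−1 = 35
step 2: 35 = 5·6 + 5; sub 7 for 6: 5·7 + 5; = 40; G_3 = 40−1 = 39
step 3: 39 = 5·7 + 4; sub 8 for 7: 5·8 + 4; = 44; G_4 = 44−1 = 43
step 4: 43 = 5·8 + 3; sub 9 for 8: 5·9 + 3; = 48; G_5 = 48−1 = 47
step 5: 47 = 5·9 + 2; sub 10 for 9: 5·10 + 2; = 52; G_6 = 52−1 = 51
step 6: 51 = 5·10 + 1; sub 11 for 10: 5·11 + 1; = 56; G_7 = 56−1 = 55

17, 25, 35, 39, 43, 47, 51, 55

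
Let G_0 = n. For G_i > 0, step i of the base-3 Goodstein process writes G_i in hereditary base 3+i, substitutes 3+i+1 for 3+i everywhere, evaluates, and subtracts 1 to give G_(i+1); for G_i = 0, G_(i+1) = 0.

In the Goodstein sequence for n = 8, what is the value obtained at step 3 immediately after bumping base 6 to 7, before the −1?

12

step 0: 8 = 2·3 + 2; sub 4 for 3: 2·4 + 2; = 10; G_1 = 10−1 = 9
step 1: 9 = 2·4 + 1; sub 5 for 4: 2·5 + 1; = 11; G_2 = 11−1 = 10
step 2: 10 = 2·5; sub 6 for 5: 2·6; = 12; G_3 = 12−1 = 11
step 3: 11 = 6 + 5; sub 7 for 6: 7 + 5; = 12; G_4 = 12−1 = 11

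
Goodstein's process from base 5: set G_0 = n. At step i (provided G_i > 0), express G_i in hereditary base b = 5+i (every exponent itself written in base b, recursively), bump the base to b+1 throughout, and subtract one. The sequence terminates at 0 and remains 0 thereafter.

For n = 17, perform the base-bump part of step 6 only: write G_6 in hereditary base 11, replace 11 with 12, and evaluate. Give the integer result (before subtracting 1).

G_0=17  [base 5] 3·5 + 2  →[5↦6]→  3·6 + 2 = 20  −1 ⇒ G_1=19
G_1=19  [base 6] 3·6 + 1  →[6↦7]→  3·7 + 1 = 22  −1 ⇒ G_2=21
G_2=21  [base 7] 3·7  →[7↦8]→  3·8 = 24  −1 ⇒ G_3=23
G_3=23  [base 8] 2·8 + 7  →[8↦9]→  2·9 + 7 = 25  −1 ⇒ G_4=24
G_4=24  [base 9] 2·9 + 6  →[9↦10]→  2·10 + 6 = 26  −1 ⇒ G_5=25
G_5=25  [base 10] 2·10 + 5  →[10↦11]→  2·11 + 5 = 27  −1 ⇒ G_6=26
G_6=26  [base 11] 2·11 + 4  →[11↦12]→  2·12 + 4 = 28  −1 ⇒ G_7=27

28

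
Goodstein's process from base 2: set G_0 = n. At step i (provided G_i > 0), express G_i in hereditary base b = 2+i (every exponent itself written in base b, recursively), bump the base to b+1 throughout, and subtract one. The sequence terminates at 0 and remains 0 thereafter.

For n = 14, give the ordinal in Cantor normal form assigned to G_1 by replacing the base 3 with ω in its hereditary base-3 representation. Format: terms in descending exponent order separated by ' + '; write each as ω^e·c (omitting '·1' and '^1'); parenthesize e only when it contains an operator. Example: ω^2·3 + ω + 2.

ω^(ω + 1) + ω^ω + 2

G_0 = 14. HB_2(14) = 2^(2 + 1) + 2^2 + 2. Bump = 111. G_1 = 110.
G_1 = 110. HB_3(110) = 3^(3 + 1) + 3^3 + 2. Bump = 1282. G_2 = 1281.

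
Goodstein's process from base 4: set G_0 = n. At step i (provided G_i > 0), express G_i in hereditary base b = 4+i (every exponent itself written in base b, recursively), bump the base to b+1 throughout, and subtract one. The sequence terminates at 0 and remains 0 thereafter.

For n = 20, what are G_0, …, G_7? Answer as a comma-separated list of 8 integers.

20, 29, 39, 51, 65, 81, 99, 107

(0) 20|_4 = 4^2 + 4 ↦ 5^2 + 5|_5 = 30 ⇒ 29
(1) 29|_5 = 5^2 + 4 ↦ 6^2 + 4|_6 = 40 ⇒ 39
(2) 39|_6 = 6^2 + 3 ↦ 7^2 + 3|_7 = 52 ⇒ 51
(3) 51|_7 = 7^2 + 2 ↦ 8^2 + 2|_8 = 66 ⇒ 65
(4) 65|_8 = 8^2 + 1 ↦ 9^2 + 1|_9 = 82 ⇒ 81
(5) 81|_9 = 9^2 ↦ 10^2|_10 = 100 ⇒ 99
(6) 99|_10 = 9·10 + 9 ↦ 9·11 + 9|_11 = 108 ⇒ 107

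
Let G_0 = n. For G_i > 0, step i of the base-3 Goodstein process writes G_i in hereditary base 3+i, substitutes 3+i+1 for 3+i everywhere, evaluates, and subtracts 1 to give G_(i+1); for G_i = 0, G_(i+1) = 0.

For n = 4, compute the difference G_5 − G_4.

-1

G_0 = 4. HB_3(4) = 3 + 1. Bump = 5. G_1 = 4.
G_1 = 4. HB_4(4) = 4. Bump = 5. G_2 = 4.
G_2 = 4. HB_5(4) = 4. Bump = 4. G_3 = 3.
G_3 = 3. HB_6(3) = 3. Bump = 3. G_4 = 2.
G_4 = 2. HB_7(2) = 2. Bump = 2. G_5 = 1.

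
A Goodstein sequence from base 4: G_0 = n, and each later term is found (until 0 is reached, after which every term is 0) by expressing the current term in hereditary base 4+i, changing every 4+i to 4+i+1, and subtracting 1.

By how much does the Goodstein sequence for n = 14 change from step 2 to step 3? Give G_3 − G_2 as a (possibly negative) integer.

base 4: 14 = 3·4 + 2; at 5: 3·5 + 2 = 17; next = 16
base 5: 16 = 3·5 + 1; at 6: 3·6 + 1 = 19; next = 18
base 6: 18 = 3·6; at 7: 3·7 = 21; next = 20

2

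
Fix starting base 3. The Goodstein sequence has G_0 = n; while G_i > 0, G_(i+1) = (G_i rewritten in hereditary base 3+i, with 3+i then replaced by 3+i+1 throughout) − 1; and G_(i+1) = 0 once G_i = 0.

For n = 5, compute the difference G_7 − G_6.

step 0: 5 = 3 + 2; sub 4 for 3: 4 + 2; = 6; G_1 = 6−1 = 5
step 1: 5 = 4 + 1; sub 5 for 4: 5 + 1; = 6; G_2 = 6−1 = 5
step 2: 5 = 5; sub 6 for 5: 6; = 6; G_3 = 6−1 = 5
step 3: 5 = 5; sub 7 for 6: 5; = 5; G_4 = 5−1 = 4
step 4: 4 = 4; sub 8 for 7: 4; = 4; G_5 = 4−1 = 3
step 5: 3 = 3; sub 9 for 8: 3; = 3; G_6 = 3−1 = 2
step 6: 2 = 2; sub 10 for 9: 2; = 2; G_7 = 2−1 = 1

-1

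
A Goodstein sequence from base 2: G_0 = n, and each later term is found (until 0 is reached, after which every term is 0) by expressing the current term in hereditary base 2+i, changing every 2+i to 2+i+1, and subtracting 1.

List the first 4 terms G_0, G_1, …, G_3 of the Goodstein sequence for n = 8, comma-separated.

base 2: 8 = 2^(2 + 1); at 3: 3^(3 + 1) = 81; next = 80
base 3: 80 = 2·3^3 + 2·3^2 + 2·3 + 2; at 4: 2·4^4 + 2·4^2 + 2·4 + 2 = 554; next = 553
base 4: 553 = 2·4^4 + 2·4^2 + 2·4 + 1; at 5: 2·5^5 + 2·5^2 + 2·5 + 1 = 6311; next = 6310

8, 80, 553, 6310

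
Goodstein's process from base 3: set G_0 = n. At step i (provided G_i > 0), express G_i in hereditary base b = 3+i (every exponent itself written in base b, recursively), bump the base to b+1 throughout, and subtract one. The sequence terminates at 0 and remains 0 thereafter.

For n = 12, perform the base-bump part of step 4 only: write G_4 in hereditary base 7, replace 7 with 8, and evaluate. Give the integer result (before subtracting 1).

64

(0) 12|_3 = 3^2 + 3 ↦ 4^2 + 4|_4 = 20 ⇒ 19
(1) 19|_4 = 4^2 + 3 ↦ 5^2 + 3|_5 = 28 ⇒ 27
(2) 27|_5 = 5^2 + 2 ↦ 6^2 + 2|_6 = 38 ⇒ 37
(3) 37|_6 = 6^2 + 1 ↦ 7^2 + 1|_7 = 50 ⇒ 49
(4) 49|_7 = 7^2 ↦ 8^2|_8 = 64 ⇒ 63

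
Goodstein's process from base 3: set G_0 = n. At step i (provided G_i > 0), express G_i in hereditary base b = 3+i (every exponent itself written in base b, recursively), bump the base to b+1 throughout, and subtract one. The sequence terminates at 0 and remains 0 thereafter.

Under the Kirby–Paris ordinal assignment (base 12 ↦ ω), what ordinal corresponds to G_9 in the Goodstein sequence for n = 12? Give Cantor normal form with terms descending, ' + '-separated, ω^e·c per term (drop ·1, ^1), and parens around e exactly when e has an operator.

ω·7 + 3

[0] 12 ≡ 3^2 + 3 (base 3). Lift 4: 20. −1: 19.
[1] 19 ≡ 4^2 + 3 (base 4). Lift 5: 28. −1: 27.
[2] 27 ≡ 5^2 + 2 (base 5). Lift 6: 38. −1: 37.
[3] 37 ≡ 6^2 + 1 (base 6). Lift 7: 50. −1: 49.
[4] 49 ≡ 7^2 (base 7). Lift 8: 64. −1: 63.
[5] 63 ≡ 7·8 + 7 (base 8). Lift 9: 70. −1: 69.
[6] 69 ≡ 7·9 + 6 (base 9). Lift 10: 76. −1: 75.
[7] 75 ≡ 7·10 + 5 (base 10). Lift 11: 82. −1: 81.
[8] 81 ≡ 7·11 + 4 (base 11). Lift 12: 88. −1: 87.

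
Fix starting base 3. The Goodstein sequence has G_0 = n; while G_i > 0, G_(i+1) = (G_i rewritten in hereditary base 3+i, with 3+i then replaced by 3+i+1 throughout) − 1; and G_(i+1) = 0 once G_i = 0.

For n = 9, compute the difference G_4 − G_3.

[0] 9 ≡ 3^2 (base 3). Lift 4: 16. −1: 15.
[1] 15 ≡ 3·4 + 3 (base 4). Lift 5: 18. −1: 17.
[2] 17 ≡ 3·5 + 2 (base 5). Lift 6: 20. −1: 19.
[3] 19 ≡ 3·6 + 1 (base 6). Lift 7: 22. −1: 21.

2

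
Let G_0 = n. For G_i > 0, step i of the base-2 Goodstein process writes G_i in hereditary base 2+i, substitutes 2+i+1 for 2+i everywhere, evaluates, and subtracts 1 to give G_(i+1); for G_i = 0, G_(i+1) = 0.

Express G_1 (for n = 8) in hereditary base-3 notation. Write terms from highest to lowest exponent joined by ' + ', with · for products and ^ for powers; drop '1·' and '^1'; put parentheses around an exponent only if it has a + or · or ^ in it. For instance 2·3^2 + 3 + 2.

2·3^3 + 2·3^2 + 2·3 + 2

step 0: 8 = 2^(2 + 1); sub 3 for 2: 3^(3 + 1); = 81; G_1 = 81−1 = 80
step 1: 80 = 2·3^3 + 2·3^2 + 2·3 + 2; sub 4 for 3: 2·4^4 + 2·4^2 + 2·4 + 2; = 554; G_2 = 554−1 = 553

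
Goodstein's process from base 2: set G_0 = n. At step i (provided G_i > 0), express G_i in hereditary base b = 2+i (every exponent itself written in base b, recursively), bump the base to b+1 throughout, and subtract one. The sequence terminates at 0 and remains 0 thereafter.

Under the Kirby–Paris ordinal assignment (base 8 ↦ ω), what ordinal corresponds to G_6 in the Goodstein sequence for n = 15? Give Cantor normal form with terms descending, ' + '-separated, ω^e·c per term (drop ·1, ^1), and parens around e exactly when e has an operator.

step 0: 15 = 2^(2 + 1) + 2^2 + 2 + 1; sub 3 for 2: 3^(3 + 1) + 3^3 + 3 + 1; = 112; G_1 = 112−1 = 111
step 1: 111 = 3^(3 + 1) + 3^3 + 3; sub 4 for 3: 4^(4 + 1) + 4^4 + 4; = 1284; G_2 = 1284−1 = 1283
step 2: 1283 = 4^(4 + 1) + 4^4 + 3; sub 5 for 4: 5^(5 + 1) + 5^5 + 3; = 18753; G_3 = 18753−1 = 18752
step 3: 18752 = 5^(5 + 1) + 5^5 + 2; sub 6 for 5: 6^(6 + 1) + 6^6 + 2; = 326594; G_4 = 326594−1 = 326593
step 4: 326593 = 6^(6 + 1) + 6^6 + 1; sub 7 for 6: 7^(7 + 1) + 7^7 + 1; = 6588345; G_5 = 6588345−1 = 6588344
step 5: 6588344 = 7^(7 + 1) + 7^7; sub 8 for 7: 8^(8 + 1) + 8^8; = 150994944; G_6 = 150994944−1 = 150994943
step 6: 150994943 = 8^(8 + 1) + 7·8^7 + 7·8^6 + 7·8^5 + 7·8^4 + 7·8^3 + 7·8^2 + 7·8 + 7; sub 9 for 8: 9^(9 + 1) + 7·9^7 + 7·9^6 + 7·9^5 + 7·9^4 + 7·9^3 + 7·9^2 + 7·9 + 7; = 3524450281; G_7 = 3524450281−1 = 3524450280

ω^(ω + 1) + ω^7·7 + ω^6·7 + ω^5·7 + ω^4·7 + ω^3·7 + ω^2·7 + ω·7 + 7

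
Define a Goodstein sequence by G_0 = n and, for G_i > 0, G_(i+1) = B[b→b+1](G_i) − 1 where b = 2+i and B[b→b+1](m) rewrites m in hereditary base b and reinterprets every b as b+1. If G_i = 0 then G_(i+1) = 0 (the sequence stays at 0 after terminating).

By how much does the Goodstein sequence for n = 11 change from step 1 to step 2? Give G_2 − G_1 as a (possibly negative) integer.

943

[0] 11 ≡ 2^(2 + 1) + 2 + 1 (base 2). Lift 3: 85. −1: 84.
[1] 84 ≡ 3^(3 + 1) + 3 (base 3). Lift 4: 1028. −1: 1027.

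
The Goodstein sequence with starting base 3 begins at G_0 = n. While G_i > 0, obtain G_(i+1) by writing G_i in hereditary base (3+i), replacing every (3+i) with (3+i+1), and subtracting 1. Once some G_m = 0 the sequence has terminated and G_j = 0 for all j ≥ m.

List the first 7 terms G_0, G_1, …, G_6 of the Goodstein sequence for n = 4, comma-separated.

4, 4, 4, 3, 2, 1, 0

4 —HB3→ 3 + 1 —bump→ 4 + 1 = 5 —(−1)→ 4
4 —HB4→ 4 —bump→ 5 = 5 —(−1)→ 4
4 —HB5→ 4 —bump→ 4 = 4 —(−1)→ 3
3 —HB6→ 3 —bump→ 3 = 3 —(−1)→ 2
2 —HB7→ 2 —bump→ 2 = 2 —(−1)→ 1
1 —HB8→ 1 —bump→ 1 = 1 —(−1)→ 0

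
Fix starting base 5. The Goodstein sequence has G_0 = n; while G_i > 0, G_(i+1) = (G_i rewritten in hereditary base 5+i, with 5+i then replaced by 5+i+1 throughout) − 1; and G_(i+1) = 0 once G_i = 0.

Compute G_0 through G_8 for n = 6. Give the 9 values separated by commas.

6, 6, 6, 5, 4, 3, 2, 1, 0

(0) 6|_5 = 5 + 1 ↦ 6 + 1|_6 = 7 ⇒ 6
(1) 6|_6 = 6 ↦ 7|_7 = 7 ⇒ 6
(2) 6|_7 = 6 ↦ 6|_8 = 6 ⇒ 5
(3) 5|_8 = 5 ↦ 5|_9 = 5 ⇒ 4
(4) 4|_9 = 4 ↦ 4|_10 = 4 ⇒ 3
(5) 3|_10 = 3 ↦ 3|_11 = 3 ⇒ 2
(6) 2|_11 = 2 ↦ 2|_12 = 2 ⇒ 1
(7) 1|_12 = 1 ↦ 1|_13 = 1 ⇒ 0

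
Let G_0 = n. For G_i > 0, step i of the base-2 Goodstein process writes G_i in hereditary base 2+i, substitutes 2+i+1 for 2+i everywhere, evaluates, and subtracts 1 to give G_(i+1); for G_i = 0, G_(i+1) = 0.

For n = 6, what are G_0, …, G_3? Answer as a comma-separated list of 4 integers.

6 —HB2→ 2^2 + 2 —bump→ 3^3 + 3 = 30 —(−1)→ 29
29 —HB3→ 3^3 + 2 —bump→ 4^4 + 2 = 258 —(−1)→ 257
257 —HB4→ 4^4 + 1 —bump→ 5^5 + 1 = 3126 —(−1)→ 3125

6, 29, 257, 3125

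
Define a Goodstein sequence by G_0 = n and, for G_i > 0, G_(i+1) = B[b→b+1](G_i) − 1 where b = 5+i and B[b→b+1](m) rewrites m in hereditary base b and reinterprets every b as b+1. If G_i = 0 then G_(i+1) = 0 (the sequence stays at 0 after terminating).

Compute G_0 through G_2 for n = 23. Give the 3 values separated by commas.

23, 26, 29

(0) 23|_5 = 4·5 + 3 ↦ 4·6 + 3|_6 = 27 ⇒ 26
(1) 26|_6 = 4·6 + 2 ↦ 4·7 + 2|_7 = 30 ⇒ 29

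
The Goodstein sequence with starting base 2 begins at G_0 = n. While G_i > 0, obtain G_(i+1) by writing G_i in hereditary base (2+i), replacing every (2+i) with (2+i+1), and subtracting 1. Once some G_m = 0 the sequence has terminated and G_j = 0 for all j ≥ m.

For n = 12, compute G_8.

12 —HB2→ 2^(2 + 1) + 2^2 —bump→ 3^(3 + 1) + 3^3 = 108 —(−1)→ 107
107 —HB3→ 3^(3 + 1) + 2·3^2 + 2·3 + 2 —bump→ 4^(4 + 1) + 2·4^2 + 2·4 + 2 = 1066 —(−1)→ 1065
1065 —HB4→ 4^(4 + 1) + 2·4^2 + 2·4 + 1 —bump→ 5^(5 + 1) + 2·5^2 + 2·5 + 1 = 15686 —(−1)→ 15685
15685 —HB5→ 5^(5 + 1) + 2·5^2 + 2·5 —bump→ 6^(6 + 1) + 2·6^2 + 2·6 = 280020 —(−1)→ 280019
280019 —HB6→ 6^(6 + 1) + 2·6^2 + 6 + 5 —bump→ 7^(7 + 1) + 2·7^2 + 7 + 5 = 5764911 —(−1)→ 5764910
5764910 —HB7→ 7^(7 + 1) + 2·7^2 + 7 + 4 —bump→ 8^(8 + 1) + 2·8^2 + 8 + 4 = 134217868 —(−1)→ 134217867
134217867 —HB8→ 8^(8 + 1) + 2·8^2 + 8 + 3 —bump→ 9^(9 + 1) + 2·9^2 + 9 + 3 = 3486784575 —(−1)→ 3486784574
3486784574 —HB9→ 9^(9 + 1) + 2·9^2 + 9 + 2 —bump→ 10^(10 + 1) + 2·10^2 + 10 + 2 = 100000000212 —(−1)→ 100000000211
100000000211 —HB10→ 10^(10 + 1) + 2·10^2 + 10 + 1 —bump→ 11^(11 + 1) + 2·11^2 + 11 + 1 = 3138428376975 —(−1)→ 3138428376974

100000000211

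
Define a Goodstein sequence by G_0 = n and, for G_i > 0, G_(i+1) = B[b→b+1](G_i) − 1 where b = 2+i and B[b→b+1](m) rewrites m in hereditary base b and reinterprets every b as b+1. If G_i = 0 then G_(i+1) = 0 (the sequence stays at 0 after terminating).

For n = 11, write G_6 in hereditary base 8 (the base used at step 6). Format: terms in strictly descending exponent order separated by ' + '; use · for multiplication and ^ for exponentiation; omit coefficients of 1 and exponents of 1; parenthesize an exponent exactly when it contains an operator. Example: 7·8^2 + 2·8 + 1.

7·8^8 + 7·8^7 + 7·8^6 + 7·8^5 + 7·8^4 + 7·8^3 + 7·8^2 + 7·8 + 7

11 —HB2→ 2^(2 + 1) + 2 + 1 —bump→ 3^(3 + 1) + 3 + 1 = 85 —(−1)→ 84
84 —HB3→ 3^(3 + 1) + 3 —bump→ 4^(4 + 1) + 4 = 1028 —(−1)→ 1027
1027 —HB4→ 4^(4 + 1) + 3 —bump→ 5^(5 + 1) + 3 = 15628 —(−1)→ 15627
15627 —HB5→ 5^(5 + 1) + 2 —bump→ 6^(6 + 1) + 2 = 279938 —(−1)→ 279937
279937 —HB6→ 6^(6 + 1) + 1 —bump→ 7^(7 + 1) + 1 = 5764802 —(−1)→ 5764801
5764801 —HB7→ 7^(7 + 1) —bump→ 8^(8 + 1) = 134217728 —(−1)→ 134217727
134217727 —HB8→ 7·8^8 + 7·8^7 + 7·8^6 + 7·8^5 + 7·8^4 + 7·8^3 + 7·8^2 + 7·8 + 7 —bump→ 7·9^9 + 7·9^7 + 7·9^6 + 7·9^5 + 7·9^4 + 7·9^3 + 7·9^2 + 7·9 + 7 = 2749609303 —(−1)→ 2749609302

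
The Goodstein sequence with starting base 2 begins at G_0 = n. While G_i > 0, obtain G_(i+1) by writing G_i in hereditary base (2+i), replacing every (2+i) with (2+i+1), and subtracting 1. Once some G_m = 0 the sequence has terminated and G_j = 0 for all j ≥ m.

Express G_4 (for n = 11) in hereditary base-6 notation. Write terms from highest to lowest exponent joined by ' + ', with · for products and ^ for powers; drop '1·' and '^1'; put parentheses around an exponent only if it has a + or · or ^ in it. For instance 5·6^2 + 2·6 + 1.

step 0: 11 = 2^(2 + 1) + 2 + 1; sub 3 for 2: 3^(3 + 1) + 3 + 1; = 85; G_1 = 85−1 = 84
step 1: 84 = 3^(3 + 1) + 3; sub 4 for 3: 4^(4 + 1) + 4; = 1028; G_2 = 1028−1 = 1027
step 2: 1027 = 4^(4 + 1) + 3; sub 5 for 4: 5^(5 + 1) + 3; = 15628; G_3 = 15628−1 = 15627
step 3: 15627 = 5^(5 + 1) + 2; sub 6 for 5: 6^(6 + 1) + 2; = 279938; G_4 = 279938−1 = 279937
step 4: 279937 = 6^(6 + 1) + 1; sub 7 for 6: 7^(7 + 1) + 1; = 5764802; G_5 = 5764802−1 = 5764801

6^(6 + 1) + 1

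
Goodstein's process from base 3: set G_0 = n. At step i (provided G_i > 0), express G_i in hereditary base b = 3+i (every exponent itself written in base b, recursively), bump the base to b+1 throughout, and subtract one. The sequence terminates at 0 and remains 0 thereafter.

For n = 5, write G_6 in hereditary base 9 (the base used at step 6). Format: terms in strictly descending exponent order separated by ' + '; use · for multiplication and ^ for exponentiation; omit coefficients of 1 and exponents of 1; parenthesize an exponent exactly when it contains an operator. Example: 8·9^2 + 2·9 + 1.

[0] 5 ≡ 3 + 2 (base 3). Lift 4: 6. −1: 5.
[1] 5 ≡ 4 + 1 (base 4). Lift 5: 6. −1: 5.
[2] 5 ≡ 5 (base 5). Lift 6: 6. −1: 5.
[3] 5 ≡ 5 (base 6). Lift 7: 5. −1: 4.
[4] 4 ≡ 4 (base 7). Lift 8: 4. −1: 3.
[5] 3 ≡ 3 (base 8). Lift 9: 3. −1: 2.
[6] 2 ≡ 2 (base 9). Lift 10: 2. −1: 1.

2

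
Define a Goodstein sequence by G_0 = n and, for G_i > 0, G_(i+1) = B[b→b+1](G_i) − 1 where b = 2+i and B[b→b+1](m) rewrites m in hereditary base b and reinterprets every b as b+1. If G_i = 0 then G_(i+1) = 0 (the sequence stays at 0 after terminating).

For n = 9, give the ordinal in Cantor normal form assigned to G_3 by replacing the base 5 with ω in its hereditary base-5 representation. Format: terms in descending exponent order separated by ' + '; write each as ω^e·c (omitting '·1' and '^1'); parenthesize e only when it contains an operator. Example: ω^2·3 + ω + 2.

base 2: 9 = 2^(2 + 1) + 1; at 3: 3^(3 + 1) + 1 = 82; next = 81
base 3: 81 = 3^(3 + 1); at 4: 4^(4 + 1) = 1024; next = 1023
base 4: 1023 = 3·4^4 + 3·4^3 + 3·4^2 + 3·4 + 3; at 5: 3·5^5 + 3·5^3 + 3·5^2 + 3·5 + 3 = 9843; next = 9842
base 5: 9842 = 3·5^5 + 3·5^3 + 3·5^2 + 3·5 + 2; at 6: 3·6^6 + 3·6^3 + 3·6^2 + 3·6 + 2 = 140744; next = 140743

ω^ω·3 + ω^3·3 + ω^2·3 + ω·3 + 2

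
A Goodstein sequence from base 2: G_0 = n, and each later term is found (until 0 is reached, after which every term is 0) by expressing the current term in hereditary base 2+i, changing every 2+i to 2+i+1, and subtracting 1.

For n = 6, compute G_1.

29

step 0: 6 = 2^2 + 2; sub 3 for 2: 3^3 + 3; = 30; G_1 = 30−1 = 29
step 1: 29 = 3^3 + 2; sub 4 for 3: 4^4 + 2; = 258; G_2 = 258−1 = 257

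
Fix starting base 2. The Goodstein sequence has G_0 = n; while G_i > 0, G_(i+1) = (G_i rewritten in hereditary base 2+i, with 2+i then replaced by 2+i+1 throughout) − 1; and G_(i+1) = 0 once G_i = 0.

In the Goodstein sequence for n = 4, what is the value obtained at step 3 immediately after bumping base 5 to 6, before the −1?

G_0 = 4. HB_2(4) = 2^2. Bump = 27. G_1 = 26.
G_1 = 26. HB_3(26) = 2·3^2 + 2·3 + 2. Bump = 42. G_2 = 41.
G_2 = 41. HB_4(41) = 2·4^2 + 2·4 + 1. Bump = 61. G_3 = 60.

84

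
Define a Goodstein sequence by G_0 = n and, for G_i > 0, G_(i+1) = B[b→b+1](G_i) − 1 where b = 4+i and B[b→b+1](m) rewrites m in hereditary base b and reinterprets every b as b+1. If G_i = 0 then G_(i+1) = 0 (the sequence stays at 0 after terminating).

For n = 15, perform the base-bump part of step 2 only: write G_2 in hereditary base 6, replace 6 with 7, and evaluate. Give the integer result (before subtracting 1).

step 0: 15 = 3·4 + 3; sub 5 for 4: 3·5 + 3; = 18; G_1 = 18−1 = 17
step 1: 17 = 3·5 + 2; sub 6 for 5: 3·6 + 2; = 20; G_2 = 20−1 = 19
step 2: 19 = 3·6 + 1; sub 7 for 6: 3·7 + 1; = 22; G_3 = 22−1 = 21

22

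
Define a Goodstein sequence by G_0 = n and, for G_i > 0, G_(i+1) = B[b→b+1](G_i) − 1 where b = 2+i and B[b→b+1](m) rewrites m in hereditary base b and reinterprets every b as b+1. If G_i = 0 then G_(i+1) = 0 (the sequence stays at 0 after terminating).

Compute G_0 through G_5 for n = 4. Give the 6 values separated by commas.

(0) 4|_2 = 2^2 ↦ 3^3|_3 = 27 ⇒ 26
(1) 26|_3 = 2·3^2 + 2·3 + 2 ↦ 2·4^2 + 2·4 + 2|_4 = 42 ⇒ 41
(2) 41|_4 = 2·4^2 + 2·4 + 1 ↦ 2·5^2 + 2·5 + 1|_5 = 61 ⇒ 60
(3) 60|_5 = 2·5^2 + 2·5 ↦ 2·6^2 + 2·6|_6 = 84 ⇒ 83
(4) 83|_6 = 2·6^2 + 6 + 5 ↦ 2·7^2 + 7 + 5|_7 = 110 ⇒ 109

4, 26, 41, 60, 83, 109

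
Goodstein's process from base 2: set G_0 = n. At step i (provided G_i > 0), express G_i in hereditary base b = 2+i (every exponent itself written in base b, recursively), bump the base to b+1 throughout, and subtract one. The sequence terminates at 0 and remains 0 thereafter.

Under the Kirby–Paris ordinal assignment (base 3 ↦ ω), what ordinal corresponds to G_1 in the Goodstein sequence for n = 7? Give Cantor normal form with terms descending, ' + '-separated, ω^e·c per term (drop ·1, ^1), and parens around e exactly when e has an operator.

ω^ω + ω

7 —HB2→ 2^2 + 2 + 1 —bump→ 3^3 + 3 + 1 = 31 —(−1)→ 30
30 —HB3→ 3^3 + 3 —bump→ 4^4 + 4 = 260 —(−1)→ 259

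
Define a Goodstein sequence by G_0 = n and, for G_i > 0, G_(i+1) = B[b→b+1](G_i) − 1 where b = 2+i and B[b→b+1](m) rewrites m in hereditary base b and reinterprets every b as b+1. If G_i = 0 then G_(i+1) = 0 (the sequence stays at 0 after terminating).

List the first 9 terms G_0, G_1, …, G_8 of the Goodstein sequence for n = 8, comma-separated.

8, 80, 553, 6310, 93395, 1647195, 33554571, 774841151, 20000000211

step 0: 8 = 2^(2 + 1); sub 3 for 2: 3^(3 + 1); = 81; G_1 = 81−1 = 80
step 1: 80 = 2·3^3 + 2·3^2 + 2·3 + 2; sub 4 for 3: 2·4^4 + 2·4^2 + 2·4 + 2; = 554; G_2 = 554−1 = 553
step 2: 553 = 2·4^4 + 2·4^2 + 2·4 + 1; sub 5 for 4: 2·5^5 + 2·5^2 + 2·5 + 1; = 6311; G_3 = 6311−1 = 6310
step 3: 6310 = 2·5^5 + 2·5^2 + 2·5; sub 6 for 5: 2·6^6 + 2·6^2 + 2·6; = 93396; G_4 = 93396−1 = 93395
step 4: 93395 = 2·6^6 + 2·6^2 + 6 + 5; sub 7 for 6: 2·7^7 + 2·7^2 + 7 + 5; = 1647196; G_5 = 1647196−1 = 1647195
step 5: 1647195 = 2·7^7 + 2·7^2 + 7 + 4; sub 8 for 7: 2·8^8 + 2·8^2 + 8 + 4; = 33554572; G_6 = 33554572−1 = 33554571
step 6: 33554571 = 2·8^8 + 2·8^2 + 8 + 3; sub 9 for 8: 2·9^9 + 2·9^2 + 9 + 3; = 774841152; G_7 = 774841152−1 = 774841151
step 7: 774841151 = 2·9^9 + 2·9^2 + 9 + 2; sub 10 for 9: 2·10^10 + 2·10^2 + 10 + 2; = 20000000212; G_8 = 20000000212−1 = 20000000211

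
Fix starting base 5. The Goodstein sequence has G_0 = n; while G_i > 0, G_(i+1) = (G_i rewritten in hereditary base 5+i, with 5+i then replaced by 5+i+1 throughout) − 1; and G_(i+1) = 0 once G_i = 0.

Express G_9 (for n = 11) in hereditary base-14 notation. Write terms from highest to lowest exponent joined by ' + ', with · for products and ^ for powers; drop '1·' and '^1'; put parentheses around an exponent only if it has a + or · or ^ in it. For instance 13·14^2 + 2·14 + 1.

13

G_0=11  [base 5] 2·5 + 1  →[5↦6]→  2·6 + 1 = 13  −1 ⇒ G_1=12
G_1=12  [base 6] 2·6  →[6↦7]→  2·7 = 14  −1 ⇒ G_2=13
G_2=13  [base 7] 7 + 6  →[7↦8]→  8 + 6 = 14  −1 ⇒ G_3=13
G_3=13  [base 8] 8 + 5  →[8↦9]→  9 + 5 = 14  −1 ⇒ G_4=13
G_4=13  [base 9] 9 + 4  →[9↦10]→  10 + 4 = 14  −1 ⇒ G_5=13
G_5=13  [base 10] 10 + 3  →[10↦11]→  11 + 3 = 14  −1 ⇒ G_6=13
G_6=13  [base 11] 11 + 2  →[11↦12]→  12 + 2 = 14  −1 ⇒ G_7=13
G_7=13  [base 12] 12 + 1  →[12↦13]→  13 + 1 = 14  −1 ⇒ G_8=13
G_8=13  [base 13] 13  →[13↦14]→  14 = 14  −1 ⇒ G_9=13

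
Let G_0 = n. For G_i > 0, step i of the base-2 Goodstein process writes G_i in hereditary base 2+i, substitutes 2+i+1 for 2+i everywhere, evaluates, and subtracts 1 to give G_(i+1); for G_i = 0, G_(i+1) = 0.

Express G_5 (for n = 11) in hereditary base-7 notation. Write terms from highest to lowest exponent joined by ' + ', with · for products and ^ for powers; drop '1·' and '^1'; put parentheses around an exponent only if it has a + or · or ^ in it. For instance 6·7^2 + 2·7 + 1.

(0) 11|_2 = 2^(2 + 1) + 2 + 1 ↦ 3^(3 + 1) + 3 + 1|_3 = 85 ⇒ 84
(1) 84|_3 = 3^(3 + 1) + 3 ↦ 4^(4 + 1) + 4|_4 = 1028 ⇒ 1027
(2) 1027|_4 = 4^(4 + 1) + 3 ↦ 5^(5 + 1) + 3|_5 = 15628 ⇒ 15627
(3) 15627|_5 = 5^(5 + 1) + 2 ↦ 6^(6 + 1) + 2|_6 = 279938 ⇒ 279937
(4) 279937|_6 = 6^(6 + 1) + 1 ↦ 7^(7 + 1) + 1|_7 = 5764802 ⇒ 5764801
(5) 5764801|_7 = 7^(7 + 1) ↦ 8^(8 + 1)|_8 = 134217728 ⇒ 134217727

7^(7 + 1)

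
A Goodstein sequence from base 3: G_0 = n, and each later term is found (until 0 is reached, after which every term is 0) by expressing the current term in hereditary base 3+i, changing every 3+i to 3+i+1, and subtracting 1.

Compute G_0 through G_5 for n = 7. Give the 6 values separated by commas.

7 —HB3→ 2·3 + 1 —bump→ 2·4 + 1 = 9 —(−1)→ 8
8 —HB4→ 2·4 —bump→ 2·5 = 10 —(−1)→ 9
9 —HB5→ 5 + 4 —bump→ 6 + 4 = 10 —(−1)→ 9
9 —HB6→ 6 + 3 —bump→ 7 + 3 = 10 —(−1)→ 9
9 —HB7→ 7 + 2 —bump→ 8 + 2 = 10 —(−1)→ 9

7, 8, 9, 9, 9, 9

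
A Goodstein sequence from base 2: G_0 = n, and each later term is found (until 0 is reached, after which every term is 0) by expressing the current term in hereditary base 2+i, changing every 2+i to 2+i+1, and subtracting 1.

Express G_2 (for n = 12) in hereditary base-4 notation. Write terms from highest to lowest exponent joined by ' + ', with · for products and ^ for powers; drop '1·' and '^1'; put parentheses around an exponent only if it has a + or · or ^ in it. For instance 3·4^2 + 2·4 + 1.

base 2: 12 = 2^(2 + 1) + 2^2; at 3: 3^(3 + 1) + 3^3 = 108; next = 107
base 3: 107 = 3^(3 + 1) + 2·3^2 + 2·3 + 2; at 4: 4^(4 + 1) + 2·4^2 + 2·4 + 2 = 1066; next = 1065

4^(4 + 1) + 2·4^2 + 2·4 + 1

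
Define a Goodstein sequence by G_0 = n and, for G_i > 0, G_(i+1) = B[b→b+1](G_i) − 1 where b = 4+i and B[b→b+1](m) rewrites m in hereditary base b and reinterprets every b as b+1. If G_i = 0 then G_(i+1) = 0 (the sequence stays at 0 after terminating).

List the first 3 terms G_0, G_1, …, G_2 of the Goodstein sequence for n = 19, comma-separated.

step 0: 19 = 4^2 + 3; sub 5 for 4: 5^2 + 3; = 28; G_1 = 28−1 = 27
step 1: 27 = 5^2 + 2; sub 6 for 5: 6^2 + 2; = 38; G_2 = 38−1 = 37

19, 27, 37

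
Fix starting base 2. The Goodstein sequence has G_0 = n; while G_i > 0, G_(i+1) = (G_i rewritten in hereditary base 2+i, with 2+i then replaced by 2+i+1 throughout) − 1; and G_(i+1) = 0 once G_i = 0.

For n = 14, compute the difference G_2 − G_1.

1171

(0) 14|_2 = 2^(2 + 1) + 2^2 + 2 ↦ 3^(3 + 1) + 3^3 + 3|_3 = 111 ⇒ 110
(1) 110|_3 = 3^(3 + 1) + 3^3 + 2 ↦ 4^(4 + 1) + 4^4 + 2|_4 = 1282 ⇒ 1281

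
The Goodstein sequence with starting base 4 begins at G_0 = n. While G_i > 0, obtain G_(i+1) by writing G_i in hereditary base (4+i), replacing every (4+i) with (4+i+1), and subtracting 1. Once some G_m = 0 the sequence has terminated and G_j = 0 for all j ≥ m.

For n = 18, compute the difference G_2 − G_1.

10

18 —HB4→ 4^2 + 2 —bump→ 5^2 + 2 = 27 —(−1)→ 26
26 —HB5→ 5^2 + 1 —bump→ 6^2 + 1 = 37 —(−1)→ 36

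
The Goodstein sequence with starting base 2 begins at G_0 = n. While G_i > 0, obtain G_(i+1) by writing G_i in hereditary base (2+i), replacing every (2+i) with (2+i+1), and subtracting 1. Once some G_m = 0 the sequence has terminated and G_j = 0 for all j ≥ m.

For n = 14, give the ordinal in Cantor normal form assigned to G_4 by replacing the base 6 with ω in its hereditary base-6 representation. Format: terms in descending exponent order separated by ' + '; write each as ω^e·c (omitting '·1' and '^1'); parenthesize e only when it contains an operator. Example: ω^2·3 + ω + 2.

step 0: 14 = 2^(2 + 1) + 2^2 + 2; sub 3 for 2: 3^(3 + 1) + 3^3 + 3; = 111; G_1 = 111−1 = 110
step 1: 110 = 3^(3 + 1) + 3^3 + 2; sub 4 for 3: 4^(4 + 1) + 4^4 + 2; = 1282; G_2 = 1282−1 = 1281
step 2: 1281 = 4^(4 + 1) + 4^4 + 1; sub 5 for 4: 5^(5 + 1) + 5^5 + 1; = 18751; G_3 = 18751−1 = 18750
step 3: 18750 = 5^(5 + 1) + 5^5; sub 6 for 5: 6^(6 + 1) + 6^6; = 326592; G_4 = 326592−1 = 326591
step 4: 326591 = 6^(6 + 1) + 5·6^5 + 5·6^4 + 5·6^3 + 5·6^2 + 5·6 + 5; sub 7 for 6: 7^(7 + 1) + 5·7^5 + 5·7^4 + 5·7^3 + 5·7^2 + 5·7 + 5; = 5862841; G_5 = 5862841−1 = 5862840

ω^(ω + 1) + ω^5·5 + ω^4·5 + ω^3·5 + ω^2·5 + ω·5 + 5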